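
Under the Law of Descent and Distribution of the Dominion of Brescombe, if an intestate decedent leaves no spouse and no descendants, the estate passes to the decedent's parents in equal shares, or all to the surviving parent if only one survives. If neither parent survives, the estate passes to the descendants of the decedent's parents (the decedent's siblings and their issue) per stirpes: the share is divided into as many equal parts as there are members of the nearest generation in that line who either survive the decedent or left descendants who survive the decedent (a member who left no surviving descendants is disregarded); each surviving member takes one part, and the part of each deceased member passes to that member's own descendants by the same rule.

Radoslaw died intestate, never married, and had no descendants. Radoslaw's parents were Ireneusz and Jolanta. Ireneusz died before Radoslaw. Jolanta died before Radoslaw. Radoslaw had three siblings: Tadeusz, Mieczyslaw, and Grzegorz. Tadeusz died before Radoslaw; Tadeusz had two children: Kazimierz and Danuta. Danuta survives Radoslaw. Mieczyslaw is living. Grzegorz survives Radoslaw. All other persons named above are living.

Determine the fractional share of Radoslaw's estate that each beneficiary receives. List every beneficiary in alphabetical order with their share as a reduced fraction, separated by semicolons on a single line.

Neither parent survives and there are no descendants, so the estate passes to Radoslaw's siblings and their issue per stirpes.
The estate is divided into 3 equal shares of 1/3 among Tadeusz, Mieczyslaw, Grzegorz.
Tadeusz predeceased; the 1/3 allotted to Tadeusz's branch passes to Tadeusz's issue by representation.
The 1/3 is divided into 2 equal shares of 1/6 among Kazimierz, Danuta.
Kazimierz is living and takes 1/6.
Danuta is living and takes 1/6.
Mieczyslaw is living and takes 1/3.
Grzegorz is living and takes 1/3.

Danuta 1/6; Grzegorz 1/3; Kazimierz 1/6; Mieczyslaw 1/3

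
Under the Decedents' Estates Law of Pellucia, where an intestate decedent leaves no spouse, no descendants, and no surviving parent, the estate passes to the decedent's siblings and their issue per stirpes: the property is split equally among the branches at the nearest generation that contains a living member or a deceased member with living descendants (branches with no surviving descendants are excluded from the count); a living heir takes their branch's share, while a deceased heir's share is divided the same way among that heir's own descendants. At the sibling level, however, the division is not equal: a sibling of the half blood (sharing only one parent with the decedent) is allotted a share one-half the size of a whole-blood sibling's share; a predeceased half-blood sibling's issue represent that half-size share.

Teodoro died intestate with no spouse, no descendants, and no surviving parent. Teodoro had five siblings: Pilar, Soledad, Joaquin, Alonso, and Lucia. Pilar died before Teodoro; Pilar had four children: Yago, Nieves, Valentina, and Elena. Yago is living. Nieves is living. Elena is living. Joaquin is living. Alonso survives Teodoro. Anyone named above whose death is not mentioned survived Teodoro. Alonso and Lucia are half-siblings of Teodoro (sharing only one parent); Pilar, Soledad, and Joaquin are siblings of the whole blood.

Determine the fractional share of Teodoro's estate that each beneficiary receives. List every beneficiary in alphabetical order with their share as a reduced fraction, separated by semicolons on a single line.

Alonso 1/8; Elena 1/16; Joaquin 1/4; Lucia 1/8; Nieves 1/16; Soledad 1/4; Valentina 1/16; Yago 1/16

No spouse, descendants, or parent survives, so the estate passes to Teodoro's siblings per stirpes.
Half-blood siblings count for one-half the weight of whole-blood siblings at the initial division.
Dividing 1 in proportion to weights (total weight 4): Pilar (weight 1) → 1/4; Soledad (weight 1) → 1/4; Joaquin (weight 1) → 1/4; Alonso (weight 1/2) → 1/8; Lucia (weight 1/2) → 1/8.
Pilar predeceased; the 1/4 allotted to Pilar's branch passes to Pilar's issue by representation.
The 1/4 is divided into 4 equal shares of 1/16 among Yago, Nieves, Valentina, Elena.
Yago is living and takes 1/16.
Nieves is living and takes 1/16.
Valentina is living and takes 1/16.
Elena is living and takes 1/16.
Soledad is living and takes 1/4.
Joaquin is living and takes 1/4.
Alonso is living and takes 1/8.
Lucia is living and takes 1/8.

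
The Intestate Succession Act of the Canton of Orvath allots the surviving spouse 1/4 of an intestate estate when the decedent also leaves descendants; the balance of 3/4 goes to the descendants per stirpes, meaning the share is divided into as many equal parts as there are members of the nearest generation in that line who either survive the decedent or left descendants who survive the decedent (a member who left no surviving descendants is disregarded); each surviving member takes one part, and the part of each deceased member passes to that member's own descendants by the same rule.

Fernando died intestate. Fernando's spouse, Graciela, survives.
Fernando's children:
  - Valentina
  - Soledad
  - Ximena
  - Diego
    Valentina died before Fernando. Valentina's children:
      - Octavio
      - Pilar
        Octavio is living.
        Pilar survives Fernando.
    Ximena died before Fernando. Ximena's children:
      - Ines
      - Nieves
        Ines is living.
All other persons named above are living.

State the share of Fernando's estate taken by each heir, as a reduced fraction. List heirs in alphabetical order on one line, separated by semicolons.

Graciela, as surviving spouse, takes 1/4.
The remaining 3/4 passes to Fernando's descendants per stirpes.
The 3/4 is divided into 4 equal shares of 3/16 among Valentina, Soledad, Ximena, Diego.
Valentina predeceased; the 3/16 allotted to Valentina's branch passes to Valentina's issue by representation.
The 3/16 is divided into 2 equal shares of 3/32 among Octavio, Pilar.
Octavio is living and takes 3/32.
Pilar is living and takes 3/32.
Soledad is living and takes 3/16.
Ximena predeceased; the 3/16 allotted to Ximena's branch passes to Ximena's issue by representation.
The 3/16 is divided into 2 equal shares of 3/32 among Ines, Nieves.
Ines is living and takes 3/32.
Nieves is living and takes 3/32.
Diego is living and takes 3/16.

Diego 3/16; Graciela 1/4; Ines 3/32; Nieves 3/32; Octavio 3/32; Pilar 3/32; Soledad 3/16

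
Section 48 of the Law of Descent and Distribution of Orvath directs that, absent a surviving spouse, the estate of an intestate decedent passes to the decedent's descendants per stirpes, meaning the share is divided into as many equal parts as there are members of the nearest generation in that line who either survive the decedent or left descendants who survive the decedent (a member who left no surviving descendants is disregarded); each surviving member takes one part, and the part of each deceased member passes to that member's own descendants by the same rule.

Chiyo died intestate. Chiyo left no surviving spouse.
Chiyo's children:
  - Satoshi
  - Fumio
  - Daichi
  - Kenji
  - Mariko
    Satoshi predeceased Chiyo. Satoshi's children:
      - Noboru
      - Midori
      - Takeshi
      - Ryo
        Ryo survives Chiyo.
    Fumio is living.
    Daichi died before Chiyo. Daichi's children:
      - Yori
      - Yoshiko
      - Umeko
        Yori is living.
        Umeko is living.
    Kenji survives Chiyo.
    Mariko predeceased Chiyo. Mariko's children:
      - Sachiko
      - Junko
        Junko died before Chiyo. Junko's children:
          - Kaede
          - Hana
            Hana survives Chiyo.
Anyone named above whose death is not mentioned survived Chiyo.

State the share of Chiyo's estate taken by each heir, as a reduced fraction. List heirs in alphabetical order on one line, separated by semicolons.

There is no surviving spouse, so the entire estate passes to Chiyo's descendants per stirpes.
The estate is divided into 5 equal shares of 1/5 among Satoshi, Fumio, Daichi, Kenji, Mariko.
Satoshi predeceased; the 1/5 allotted to Satoshi's branch passes to Satoshi's issue by representation.
The 1/5 is divided into 4 equal shares of 1/20 among Noboru, Midori, Takeshi, Ryo.
Noboru is living and takes 1/20.
Midori is living and takes 1/20.
Takeshi is living and takes 1/20.
Ryo is living and takes 1/20.
Fumio is living and takes 1/5.
Daichi predeceased; the 1/5 allotted to Daichi's branch passes to Daichi's issue by representation.
The 1/5 is divided into 3 equal shares of 1/15 among Yori, Yoshiko, Umeko.
Yori is living and takes 1/15.
Yoshiko is living and takes 1/15.
Umeko is living and takes 1/15.
Kenji is living and takes 1/5.
Mariko predeceased; the 1/5 allotted to Mariko's branch passes to Mariko's issue by representation.
The 1/5 is divided into 2 equal shares of 1/10 among Sachiko, Junko.
Sachiko is living and takes 1/10.
Junko predeceased; the 1/10 allotted to Junko's branch passes to Junko's issue by representation.
The 1/10 is divided into 2 equal shares of 1/20 among Kaede, Hana.
Kaede is living and takes 1/20.
Hana is living and takes 1/20.

Fumio 1/5; Hana 1/20; Kaede 1/20; Kenji 1/5; Midori 1/20; Noboru 1/20; Ryo 1/20; Sachiko 1/10; Takeshi 1/20; Umeko 1/15; Yori 1/15; Yoshiko 1/15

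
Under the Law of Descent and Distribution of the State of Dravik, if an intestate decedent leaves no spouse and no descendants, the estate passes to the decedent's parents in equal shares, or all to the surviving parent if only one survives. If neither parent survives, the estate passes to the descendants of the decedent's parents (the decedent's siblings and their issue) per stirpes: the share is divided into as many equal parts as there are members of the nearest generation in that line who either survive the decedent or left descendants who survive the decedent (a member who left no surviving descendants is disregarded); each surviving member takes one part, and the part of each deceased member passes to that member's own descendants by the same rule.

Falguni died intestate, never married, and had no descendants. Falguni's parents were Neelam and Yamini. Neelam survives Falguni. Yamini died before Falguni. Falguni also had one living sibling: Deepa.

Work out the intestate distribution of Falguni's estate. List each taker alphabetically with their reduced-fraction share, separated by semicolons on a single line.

Only one parent, Neelam, survives, so Neelam takes the entire estate. The siblings take nothing because a surviving parent has priority.

Neelam 1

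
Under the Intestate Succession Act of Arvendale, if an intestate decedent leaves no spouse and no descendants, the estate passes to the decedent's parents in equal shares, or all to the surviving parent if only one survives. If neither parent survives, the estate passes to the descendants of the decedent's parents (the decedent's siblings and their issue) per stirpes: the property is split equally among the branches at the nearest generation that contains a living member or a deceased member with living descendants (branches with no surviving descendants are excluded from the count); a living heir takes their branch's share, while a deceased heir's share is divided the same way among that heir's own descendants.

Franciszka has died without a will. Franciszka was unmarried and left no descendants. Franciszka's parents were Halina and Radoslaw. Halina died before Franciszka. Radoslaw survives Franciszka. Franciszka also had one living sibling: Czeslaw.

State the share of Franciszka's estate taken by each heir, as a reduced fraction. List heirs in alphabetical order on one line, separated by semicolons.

Radoslaw 1

Only one parent, Radoslaw, survives, so Radoslaw takes the entire estate. The siblings take nothing because a surviving parent has priority.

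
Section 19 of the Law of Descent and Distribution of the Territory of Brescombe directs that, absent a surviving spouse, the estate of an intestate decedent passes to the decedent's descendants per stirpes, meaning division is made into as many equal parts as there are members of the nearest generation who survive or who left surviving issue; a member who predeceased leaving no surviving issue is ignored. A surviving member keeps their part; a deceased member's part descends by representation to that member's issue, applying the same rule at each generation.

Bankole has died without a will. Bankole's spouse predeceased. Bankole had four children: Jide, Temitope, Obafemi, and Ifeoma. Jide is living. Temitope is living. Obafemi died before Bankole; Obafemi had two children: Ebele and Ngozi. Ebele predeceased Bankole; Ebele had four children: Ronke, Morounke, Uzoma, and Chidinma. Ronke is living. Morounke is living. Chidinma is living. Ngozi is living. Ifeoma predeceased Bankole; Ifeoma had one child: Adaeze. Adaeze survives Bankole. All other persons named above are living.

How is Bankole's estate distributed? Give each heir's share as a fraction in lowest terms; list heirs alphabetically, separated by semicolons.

Adaeze 1/4; Chidinma 1/32; Jide 1/4; Morounke 1/32; Ngozi 1/8; Ronke 1/32; Temitope 1/4; Uzoma 1/32

There is no surviving spouse, so the entire estate passes to Bankole's descendants per stirpes.
The estate is divided into 4 equal shares of 1/4 among Jide, Temitope, Obafemi, Ifeoma.
Jide is living and takes 1/4.
Temitope is living and takes 1/4.
Obafemi predeceased; the 1/4 allotted to Obafemi's branch passes to Obafemi's issue by representation.
The 1/4 is divided into 2 equal shares of 1/8 among Ebele, Ngozi.
Ebele predeceased; the 1/8 allotted to Ebele's branch passes to Ebele's issue by representation.
The 1/8 is divided into 4 equal shares of 1/32 among Ronke, Morounke, Uzoma, Chidinma.
Ronke is living and takes 1/32.
Morounke is living and takes 1/32.
Uzoma is living and takes 1/32.
Chidinma is living and takes 1/32.
Ngozi is living and takes 1/8.
Ifeoma predeceased; the 1/4 allotted to Ifeoma's branch passes to Ifeoma's issue by representation.
Adaeze is the sole taker at this level and receives the full 1/4.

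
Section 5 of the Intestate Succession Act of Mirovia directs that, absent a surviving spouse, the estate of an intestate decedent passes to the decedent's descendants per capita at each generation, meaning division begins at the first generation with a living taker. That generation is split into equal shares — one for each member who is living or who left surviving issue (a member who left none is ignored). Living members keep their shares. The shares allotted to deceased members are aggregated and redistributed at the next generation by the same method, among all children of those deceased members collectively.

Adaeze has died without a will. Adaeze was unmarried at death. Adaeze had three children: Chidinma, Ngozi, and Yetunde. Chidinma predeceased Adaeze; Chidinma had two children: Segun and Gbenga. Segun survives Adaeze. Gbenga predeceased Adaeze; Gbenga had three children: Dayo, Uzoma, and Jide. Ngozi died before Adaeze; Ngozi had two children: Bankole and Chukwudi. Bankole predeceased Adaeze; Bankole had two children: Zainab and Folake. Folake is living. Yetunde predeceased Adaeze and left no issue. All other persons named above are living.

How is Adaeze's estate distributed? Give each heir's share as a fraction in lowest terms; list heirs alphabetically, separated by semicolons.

There is no surviving spouse, so the entire estate passes to Adaeze's descendants per capita at each generation.
No one at generation 1 (Chidinma, Ngozi) is living; moving to the next generation.
At generation 2 (Segun, Gbenga, Bankole, Chukwudi) there are 4 shares of (1)/4 = 1/4 each.
Living: Segun and Chukwudi — each takes 1/4.
Deceased: Gbenga and Bankole. Their combined 1/2 is pooled and carried to generation 3.
At generation 3 (Dayo, Uzoma, Jide, Zainab, Folake) there are 5 shares of (1/2)/5 = 1/10 each.
Living: Dayo, Uzoma, Jide, Zainab, and Folake — each takes 1/10.

Chukwudi 1/4; Dayo 1/10; Folake 1/10; Jide 1/10; Segun 1/4; Uzoma 1/10; Zainab 1/10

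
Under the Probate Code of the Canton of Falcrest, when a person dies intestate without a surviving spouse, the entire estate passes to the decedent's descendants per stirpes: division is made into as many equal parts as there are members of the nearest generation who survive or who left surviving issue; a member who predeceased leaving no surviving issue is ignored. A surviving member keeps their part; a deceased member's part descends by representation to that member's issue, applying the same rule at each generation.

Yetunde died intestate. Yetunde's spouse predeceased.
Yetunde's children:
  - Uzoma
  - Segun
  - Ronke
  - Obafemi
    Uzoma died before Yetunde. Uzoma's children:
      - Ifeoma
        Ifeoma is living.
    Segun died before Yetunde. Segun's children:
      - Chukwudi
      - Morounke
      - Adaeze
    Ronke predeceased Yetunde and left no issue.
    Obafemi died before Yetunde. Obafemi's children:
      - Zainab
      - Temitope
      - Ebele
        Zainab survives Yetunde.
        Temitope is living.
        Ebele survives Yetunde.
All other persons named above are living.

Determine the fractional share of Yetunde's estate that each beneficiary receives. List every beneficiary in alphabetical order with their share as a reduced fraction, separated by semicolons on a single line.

Adaeze 1/9; Chukwudi 1/9; Ebele 1/9; Ifeoma 1/3; Morounke 1/9; Temitope 1/9; Zainab 1/9

There is no surviving spouse, so the entire estate passes to Yetunde's descendants per stirpes.
Ronke left no surviving issue, so that branch lapses and is disregarded.
The estate is divided into 3 equal shares of 1/3 among Uzoma, Segun, Obafemi.
Uzoma predeceased; the 1/3 allotted to Uzoma's branch passes to Uzoma's issue by representation.
Ifeoma is the sole taker at this level and receives the full 1/3.
Segun predeceased; the 1/3 allotted to Segun's branch passes to Segun's issue by representation.
The 1/3 is divided into 3 equal shares of 1/9 among Chukwudi, Morounke, Adaeze.
Chukwudi is living and takes 1/9.
Morounke is living and takes 1/9.
Adaeze is living and takes 1/9.
Obafemi predeceased; the 1/3 allotted to Obafemi's branch passes to Obafemi's issue by representation.
The 1/3 is divided into 3 equal shares of 1/9 among Zainab, Temitope, Ebele.
Zainab is living and takes 1/9.
Temitope is living and takes 1/9.
Ebele is living and takes 1/9.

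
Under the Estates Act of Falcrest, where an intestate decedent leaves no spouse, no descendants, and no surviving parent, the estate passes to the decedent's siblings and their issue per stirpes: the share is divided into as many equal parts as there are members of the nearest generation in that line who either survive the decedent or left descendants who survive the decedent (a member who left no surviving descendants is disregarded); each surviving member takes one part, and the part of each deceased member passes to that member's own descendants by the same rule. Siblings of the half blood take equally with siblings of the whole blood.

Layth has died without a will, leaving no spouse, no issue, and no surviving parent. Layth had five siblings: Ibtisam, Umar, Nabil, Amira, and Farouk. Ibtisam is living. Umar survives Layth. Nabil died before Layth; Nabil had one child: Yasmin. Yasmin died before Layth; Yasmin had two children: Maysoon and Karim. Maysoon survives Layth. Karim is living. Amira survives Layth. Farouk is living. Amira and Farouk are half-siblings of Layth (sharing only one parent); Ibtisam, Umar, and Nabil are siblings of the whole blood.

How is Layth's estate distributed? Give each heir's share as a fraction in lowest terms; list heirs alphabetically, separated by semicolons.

Amira 1/5; Farouk 1/5; Ibtisam 1/5; Karim 1/10; Maysoon 1/10; Umar 1/5

No spouse, descendants, or parent survives, so the estate passes to Layth's siblings per stirpes.
Half-blood and whole-blood siblings take equally under the stated rule.
The estate is divided into 5 equal shares of 1/5 among Ibtisam, Umar, Nabil, Amira, Farouk.
Ibtisam is living and takes 1/5.
Umar is living and takes 1/5.
Nabil predeceased; the 1/5 allotted to Nabil's branch passes to Nabil's issue by representation.
Yasmin's line is the sole branch at this level, so the full 1/5 passes to Yasmin's issue by representation.
The 1/5 is divided into 2 equal shares of 1/10 among Maysoon, Karim.
Maysoon is living and takes 1/10.
Karim is living and takes 1/10.
Amira is living and takes 1/5.
Farouk is living and takes 1/5.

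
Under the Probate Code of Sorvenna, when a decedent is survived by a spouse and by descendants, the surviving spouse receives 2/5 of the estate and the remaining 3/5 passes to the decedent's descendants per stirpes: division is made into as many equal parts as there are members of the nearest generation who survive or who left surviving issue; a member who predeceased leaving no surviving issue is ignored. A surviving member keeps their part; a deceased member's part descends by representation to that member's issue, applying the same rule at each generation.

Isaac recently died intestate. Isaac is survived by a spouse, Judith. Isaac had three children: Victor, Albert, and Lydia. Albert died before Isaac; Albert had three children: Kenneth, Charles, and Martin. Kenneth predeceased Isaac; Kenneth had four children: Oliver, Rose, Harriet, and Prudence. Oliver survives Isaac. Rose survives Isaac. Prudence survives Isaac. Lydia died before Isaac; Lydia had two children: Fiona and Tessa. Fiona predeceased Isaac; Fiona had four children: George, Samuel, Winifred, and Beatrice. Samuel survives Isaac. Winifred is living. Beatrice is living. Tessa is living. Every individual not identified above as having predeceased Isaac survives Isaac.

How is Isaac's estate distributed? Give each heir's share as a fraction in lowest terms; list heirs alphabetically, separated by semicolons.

Beatrice 1/40; Charles 1/15; George 1/40; Harriet 1/60; Judith 2/5; Martin 1/15; Oliver 1/60; Prudence 1/60; Rose 1/60; Samuel 1/40; Tessa 1/10; Victor 1/5; Winifred 1/40

Judith, as surviving spouse, takes 2/5.
The remaining 3/5 passes to Isaac's descendants per stirpes.
The 3/5 is divided into 3 equal shares of 1/5 among Victor, Albert, Lydia.
Victor is living and takes 1/5.
Albert predeceased; the 1/5 allotted to Albert's branch passes to Albert's issue by representation.
The 1/5 is divided into 3 equal shares of 1/15 among Kenneth, Charles, Martin.
Kenneth predeceased; the 1/15 allotted to Kenneth's branch passes to Kenneth's issue by representation.
The 1/15 is divided into 4 equal shares of 1/60 among Oliver, Rose, Harriet, Prudence.
Oliver is living and takes 1/60.
Rose is living and takes 1/60.
Harriet is living and takes 1/60.
Prudence is living and takes 1/60.
Charles is living and takes 1/15.
Martin is living and takes 1/15.
Lydia predeceased; the 1/5 allotted to Lydia's branch passes to Lydia's issue by representation.
The 1/5 is divided into 2 equal shares of 1/10 among Fiona, Tessa.
Fiona predeceased; the 1/10 allotted to Fiona's branch passes to Fiona's issue by representation.
The 1/10 is divided into 4 equal shares of 1/40 among George, Samuel, Winifred, Beatrice.
George is living and takes 1/40.
Samuel is living and takes 1/40.
Winifred is living and takes 1/40.
Beatrice is living and takes 1/40.
Tessa is living and takes 1/10.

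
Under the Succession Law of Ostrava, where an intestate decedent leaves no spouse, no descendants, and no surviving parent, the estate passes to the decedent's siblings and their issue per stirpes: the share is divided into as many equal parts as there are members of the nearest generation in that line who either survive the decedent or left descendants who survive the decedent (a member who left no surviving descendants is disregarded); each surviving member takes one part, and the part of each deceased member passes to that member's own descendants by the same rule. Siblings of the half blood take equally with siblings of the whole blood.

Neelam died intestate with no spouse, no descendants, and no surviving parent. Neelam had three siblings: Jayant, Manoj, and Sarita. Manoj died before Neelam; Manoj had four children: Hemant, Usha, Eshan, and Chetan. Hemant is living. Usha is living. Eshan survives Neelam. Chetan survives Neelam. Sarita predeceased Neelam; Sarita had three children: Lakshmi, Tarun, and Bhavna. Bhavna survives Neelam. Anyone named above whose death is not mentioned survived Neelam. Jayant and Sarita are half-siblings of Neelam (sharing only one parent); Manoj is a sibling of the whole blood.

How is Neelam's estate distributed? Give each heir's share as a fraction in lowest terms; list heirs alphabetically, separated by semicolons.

No spouse, descendants, or parent survives, so the estate passes to Neelam's siblings per stirpes.
Half-blood and whole-blood siblings take equally under the stated rule.
The estate is divided into 3 equal shares of 1/3 among Jayant, Manoj, Sarita.
Jayant is living and takes 1/3.
Manoj predeceased; the 1/3 allotted to Manoj's branch passes to Manoj's issue by representation.
The 1/3 is divided into 4 equal shares of 1/12 among Hemant, Usha, Eshan, Chetan.
Hemant is living and takes 1/12.
Usha is living and takes 1/12.
Eshan is living and takes 1/12.
Chetan is living and takes 1/12.
Sarita predeceased; the 1/3 allotted to Sarita's branch passes to Sarita's issue by representation.
The 1/3 is divided into 3 equal shares of 1/9 among Lakshmi, Tarun, Bhavna.
Lakshmi is living and takes 1/9.
Tarun is living and takes 1/9.
Bhavna is living and takes 1/9.

Bhavna 1/9; Chetan 1/12; Eshan 1/12; Hemant 1/12; Jayant 1/3; Lakshmi 1/9; Tarun 1/9; Usha 1/12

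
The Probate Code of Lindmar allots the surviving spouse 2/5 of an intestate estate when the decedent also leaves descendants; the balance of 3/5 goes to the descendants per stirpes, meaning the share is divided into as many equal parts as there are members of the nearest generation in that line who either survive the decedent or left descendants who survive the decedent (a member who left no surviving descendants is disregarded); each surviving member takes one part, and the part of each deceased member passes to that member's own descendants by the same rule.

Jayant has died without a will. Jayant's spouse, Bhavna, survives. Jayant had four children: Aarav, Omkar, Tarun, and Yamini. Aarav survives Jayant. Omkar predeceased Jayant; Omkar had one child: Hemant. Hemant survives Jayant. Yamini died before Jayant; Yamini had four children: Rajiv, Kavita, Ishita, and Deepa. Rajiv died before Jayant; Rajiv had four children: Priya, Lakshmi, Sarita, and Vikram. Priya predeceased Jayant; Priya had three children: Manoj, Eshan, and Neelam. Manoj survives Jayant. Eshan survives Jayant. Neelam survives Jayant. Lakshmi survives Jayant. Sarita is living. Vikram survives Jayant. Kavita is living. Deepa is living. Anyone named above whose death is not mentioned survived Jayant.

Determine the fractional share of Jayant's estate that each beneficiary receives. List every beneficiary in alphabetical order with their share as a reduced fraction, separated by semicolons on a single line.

Bhavna, as surviving spouse, takes 2/5.
The remaining 3/5 passes to Jayant's descendants per stirpes.
The 3/5 is divided into 4 equal shares of 3/20 among Aarav, Omkar, Tarun, Yamini.
Aarav is living and takes 3/20.
Omkar predeceased; the 3/20 allotted to Omkar's branch passes to Omkar's issue by representation.
Hemant is the sole taker at this level and receives the full 3/20.
Tarun is living and takes 3/20.
Yamini predeceased; the 3/20 allotted to Yamini's branch passes to Yamini's issue by representation.
The 3/20 is divided into 4 equal shares of 3/80 among Rajiv, Kavita, Ishita, Deepa.
Rajiv predeceased; the 3/80 allotted to Rajiv's branch passes to Rajiv's issue by representation.
The 3/80 is divided into 4 equal shares of 3/320 among Priya, Lakshmi, Sarita, Vikram.
Priya predeceased; the 3/320 allotted to Priya's branch passes to Priya's issue by representation.
The 3/320 is divided into 3 equal shares of 1/320 among Manoj, Eshan, Neelam.
Manoj is living and takes 1/320.
Eshan is living and takes 1/320.
Neelam is living and takes 1/320.
Lakshmi is living and takes 3/320.
Sarita is living and takes 3/320.
Vikram is living and takes 3/320.
Kavita is living and takes 3/80.
Ishita is living and takes 3/80.
Deepa is living and takes 3/80.

Aarav 3/20; Bhavna 2/5; Deepa 3/80; Eshan 1/320; Hemant 3/20; Ishita 3/80; Kavita 3/80; Lakshmi 3/320; Manoj 1/320; Neelam 1/320; Sarita 3/320; Tarun 3/20; Vikram 3/320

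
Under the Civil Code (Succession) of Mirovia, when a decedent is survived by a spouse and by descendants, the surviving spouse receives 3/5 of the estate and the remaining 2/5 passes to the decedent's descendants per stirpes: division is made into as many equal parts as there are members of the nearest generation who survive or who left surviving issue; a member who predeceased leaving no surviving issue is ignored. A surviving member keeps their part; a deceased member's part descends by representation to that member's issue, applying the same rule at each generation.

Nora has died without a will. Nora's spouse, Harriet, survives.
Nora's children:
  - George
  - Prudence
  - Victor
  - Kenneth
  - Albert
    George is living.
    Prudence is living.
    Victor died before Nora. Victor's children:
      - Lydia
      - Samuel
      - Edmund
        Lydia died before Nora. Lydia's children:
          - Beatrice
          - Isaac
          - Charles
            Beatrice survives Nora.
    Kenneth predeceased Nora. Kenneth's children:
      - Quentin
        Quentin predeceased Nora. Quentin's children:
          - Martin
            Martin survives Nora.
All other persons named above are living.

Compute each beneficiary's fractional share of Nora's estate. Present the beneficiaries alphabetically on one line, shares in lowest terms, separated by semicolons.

Albert 2/25; Beatrice 2/225; Charles 2/225; Edmund 2/75; George 2/25; Harriet 3/5; Isaac 2/225; Martin 2/25; Prudence 2/25; Samuel 2/75

Harriet, as surviving spouse, takes 3/5.
The remaining 2/5 passes to Nora's descendants per stirpes.
The 2/5 is divided into 5 equal shares of 2/25 among George, Prudence, Victor, Kenneth, Albert.
George is living and takes 2/25.
Prudence is living and takes 2/25.
Victor predeceased; the 2/25 allotted to Victor's branch passes to Victor's issue by representation.
The 2/25 is divided into 3 equal shares of 2/75 among Lydia, Samuel, Edmund.
Lydia predeceased; the 2/75 allotted to Lydia's branch passes to Lydia's issue by representation.
The 2/75 is divided into 3 equal shares of 2/225 among Beatrice, Isaac, Charles.
Beatrice is living and takes 2/225.
Isaac is living and takes 2/225.
Charles is living and takes 2/225.
Samuel is living and takes 2/75.
Edmund is living and takes 2/75.
Kenneth predeceased; the 2/25 allotted to Kenneth's branch passes to Kenneth's issue by representation.
Quentin's line is the sole branch at this level, so the full 2/25 passes to Quentin's issue by representation.
Martin is the sole taker at this level and receives the full 2/25.
Albert is living and takes 2/25.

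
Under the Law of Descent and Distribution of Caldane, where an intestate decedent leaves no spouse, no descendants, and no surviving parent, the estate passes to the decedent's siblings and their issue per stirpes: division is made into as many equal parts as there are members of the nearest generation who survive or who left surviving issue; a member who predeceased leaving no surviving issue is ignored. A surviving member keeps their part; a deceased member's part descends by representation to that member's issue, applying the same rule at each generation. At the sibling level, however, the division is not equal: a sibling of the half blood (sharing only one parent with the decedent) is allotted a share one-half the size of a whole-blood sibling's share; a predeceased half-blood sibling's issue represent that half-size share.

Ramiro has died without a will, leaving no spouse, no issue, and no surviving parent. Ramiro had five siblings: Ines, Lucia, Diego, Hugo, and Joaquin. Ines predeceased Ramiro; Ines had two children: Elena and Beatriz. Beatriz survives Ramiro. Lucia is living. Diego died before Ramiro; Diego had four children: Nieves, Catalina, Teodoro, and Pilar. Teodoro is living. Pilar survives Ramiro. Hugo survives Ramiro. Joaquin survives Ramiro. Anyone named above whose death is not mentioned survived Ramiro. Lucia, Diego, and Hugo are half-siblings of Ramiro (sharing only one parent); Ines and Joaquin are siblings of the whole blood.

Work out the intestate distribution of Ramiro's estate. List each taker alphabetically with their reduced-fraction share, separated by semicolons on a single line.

Beatriz 1/7; Catalina 1/28; Elena 1/7; Hugo 1/7; Joaquin 2/7; Lucia 1/7; Nieves 1/28; Pilar 1/28; Teodoro 1/28

No spouse, descendants, or parent survives, so the estate passes to Ramiro's siblings per stirpes.
Half-blood siblings count for one-half the weight of whole-blood siblings at the initial division.
Dividing 1 in proportion to weights (total weight 7/2): Ines (weight 1) → 2/7; Lucia (weight 1/2) → 1/7; Diego (weight 1/2) → 1/7; Hugo (weight 1/2) → 1/7; Joaquin (weight 1) → 2/7.
Ines predeceased; the 2/7 allotted to Ines's branch passes to Ines's issue by representation.
The 2/7 is divided into 2 equal shares of 1/7 among Elena, Beatriz.
Elena is living and takes 1/7.
Beatriz is living and takes 1/7.
Lucia is living and takes 1/7.
Diego predeceased; the 1/7 allotted to Diego's branch passes to Diego's issue by representation.
The 1/7 is divided into 4 equal shares of 1/28 among Nieves, Catalina, Teodoro, Pilar.
Nieves is living and takes 1/28.
Catalina is living and takes 1/28.
Teodoro is living and takes 1/28.
Pilar is living and takes 1/28.
Hugo is living and takes 1/7.
Joaquin is living and takes 2/7.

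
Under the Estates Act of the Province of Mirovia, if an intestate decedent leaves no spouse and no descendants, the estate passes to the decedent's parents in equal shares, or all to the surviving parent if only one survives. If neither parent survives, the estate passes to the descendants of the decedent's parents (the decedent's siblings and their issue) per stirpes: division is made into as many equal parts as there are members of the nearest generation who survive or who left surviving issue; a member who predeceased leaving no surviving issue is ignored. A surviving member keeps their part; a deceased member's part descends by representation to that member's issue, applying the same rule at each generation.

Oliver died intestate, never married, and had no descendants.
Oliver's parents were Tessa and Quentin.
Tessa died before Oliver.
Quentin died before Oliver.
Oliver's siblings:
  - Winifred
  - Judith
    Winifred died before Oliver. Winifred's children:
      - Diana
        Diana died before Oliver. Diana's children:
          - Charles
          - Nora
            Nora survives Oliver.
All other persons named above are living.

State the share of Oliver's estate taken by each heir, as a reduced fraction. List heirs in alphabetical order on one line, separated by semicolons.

Neither parent survives and there are no descendants, so the estate passes to Oliver's siblings and their issue per stirpes.
The estate is divided into 2 equal shares of 1/2 among Winifred, Judith.
Winifred predeceased; the 1/2 allotted to Winifred's branch passes to Winifred's issue by representation.
Diana's line is the sole branch at this level, so the full 1/2 passes to Diana's issue by representation.
The 1/2 is divided into 2 equal shares of 1/4 among Charles, Nora.
Charles is living and takes 1/4.
Nora is living and takes 1/4.
Judith is living and takes 1/2.

Charles 1/4; Judith 1/2; Nora 1/4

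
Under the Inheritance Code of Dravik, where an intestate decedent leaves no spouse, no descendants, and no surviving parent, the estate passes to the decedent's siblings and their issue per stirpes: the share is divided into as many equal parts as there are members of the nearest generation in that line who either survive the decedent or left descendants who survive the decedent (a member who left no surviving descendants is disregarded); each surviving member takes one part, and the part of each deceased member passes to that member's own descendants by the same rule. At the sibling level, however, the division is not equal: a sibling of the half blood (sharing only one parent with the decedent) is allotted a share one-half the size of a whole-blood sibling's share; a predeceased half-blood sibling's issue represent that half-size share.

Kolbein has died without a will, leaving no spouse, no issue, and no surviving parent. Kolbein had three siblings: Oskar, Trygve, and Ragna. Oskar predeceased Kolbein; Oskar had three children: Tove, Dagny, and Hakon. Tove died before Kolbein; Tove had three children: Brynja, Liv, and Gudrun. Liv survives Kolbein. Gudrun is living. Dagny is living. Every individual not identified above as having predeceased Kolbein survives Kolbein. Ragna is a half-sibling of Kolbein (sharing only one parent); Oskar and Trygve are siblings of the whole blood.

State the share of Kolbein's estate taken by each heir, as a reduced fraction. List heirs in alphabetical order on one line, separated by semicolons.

No spouse, descendants, or parent survives, so the estate passes to Kolbein's siblings per stirpes.
Half-blood siblings count for one-half the weight of whole-blood siblings at the initial division.
Dividing 1 in proportion to weights (total weight 5/2): Oskar (weight 1) → 2/5; Trygve (weight 1) → 2/5; Ragna (weight 1/2) → 1/5.
Oskar predeceased; the 2/5 allotted to Oskar's branch passes to Oskar's issue by representation.
The 2/5 is divided into 3 equal shares of 2/15 among Tove, Dagny, Hakon.
Tove predeceased; the 2/15 allotted to Tove's branch passes to Tove's issue by representation.
The 2/15 is divided into 3 equal shares of 2/45 among Brynja, Liv, Gudrun.
Brynja is living and takes 2/45.
Liv is living and takes 2/45.
Gudrun is living and takes 2/45.
Dagny is living and takes 2/15.
Hakon is living and takes 2/15.
Trygve is living and takes 2/5.
Ragna is living and takes 1/5.

Brynja 2/45; Dagny 2/15; Gudrun 2/45; Hakon 2/15; Liv 2/45; Ragna 1/5; Trygve 2/5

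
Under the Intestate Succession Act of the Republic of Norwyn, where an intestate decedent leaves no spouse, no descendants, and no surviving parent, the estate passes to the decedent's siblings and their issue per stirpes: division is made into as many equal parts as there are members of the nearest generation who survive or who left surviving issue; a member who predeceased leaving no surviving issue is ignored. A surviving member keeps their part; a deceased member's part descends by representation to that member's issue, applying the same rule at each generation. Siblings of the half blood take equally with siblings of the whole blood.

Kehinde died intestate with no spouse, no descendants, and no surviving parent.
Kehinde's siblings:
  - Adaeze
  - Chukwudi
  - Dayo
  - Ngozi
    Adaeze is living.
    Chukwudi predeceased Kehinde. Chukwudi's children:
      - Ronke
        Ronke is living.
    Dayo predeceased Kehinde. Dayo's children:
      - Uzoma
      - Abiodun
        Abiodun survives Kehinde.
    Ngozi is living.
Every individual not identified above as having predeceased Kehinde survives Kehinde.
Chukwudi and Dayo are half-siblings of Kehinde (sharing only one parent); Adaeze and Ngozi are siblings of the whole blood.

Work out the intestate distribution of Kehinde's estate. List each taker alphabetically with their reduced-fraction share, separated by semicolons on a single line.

Abiodun 1/8; Adaeze 1/4; Ngozi 1/4; Ronke 1/4; Uzoma 1/8

No spouse, descendants, or parent survives, so the estate passes to Kehinde's siblings per stirpes.
Half-blood and whole-blood siblings take equally under the stated rule.
The estate is divided into 4 equal shares of 1/4 among Adaeze, Chukwudi, Dayo, Ngozi.
Adaeze is living and takes 1/4.
Chukwudi predeceased; the 1/4 allotted to Chukwudi's branch passes to Chukwudi's issue by representation.
Ronke is the sole taker at this level and receives the full 1/4.
Dayo predeceased; the 1/4 allotted to Dayo's branch passes to Dayo's issue by representation.
The 1/4 is divided into 2 equal shares of 1/8 among Uzoma, Abiodun.
Uzoma is living and takes 1/8.
Abiodun is living and takes 1/8.
Ngozi is living and takes 1/4.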